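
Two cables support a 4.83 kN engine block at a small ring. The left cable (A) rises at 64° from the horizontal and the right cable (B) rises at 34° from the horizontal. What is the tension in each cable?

ΣF_x = 0: −T_A·cos64° + T_B·cos34° = 0 → T_B = 0.528771·T_A.
ΣF_y = 0: T_A·sin64° + T_B·sin34° = 4.83.
Substitute: T_A·(0.898794 + 0.528771·0.559193) = 4.83 → T_A = 4.0436 ≈ 4.044 kN.
Then T_B = 0.528771 × 4.0436 = 2.138 kN.

T_A = 4.044 kN, T_B = 2.138 kN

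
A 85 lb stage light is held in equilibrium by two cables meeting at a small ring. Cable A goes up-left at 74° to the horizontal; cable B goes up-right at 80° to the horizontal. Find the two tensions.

ΣF_x = 0: −T_A·cos74° + T_B·cos80° = 0 → T_B = 1.58733·T_A.
ΣF_y = 0: T_A·sin74° + T_B·sin80° = 85.
Substitute: T_A·(0.961262 + 1.58733·0.984808) = 85 → T_A = 33.6703 ≈ 33.67 lb.
Then T_B = 1.58733 × 33.6703 = 53.45 lb.

T_A = 33.67 lb, T_B = 53.45 lb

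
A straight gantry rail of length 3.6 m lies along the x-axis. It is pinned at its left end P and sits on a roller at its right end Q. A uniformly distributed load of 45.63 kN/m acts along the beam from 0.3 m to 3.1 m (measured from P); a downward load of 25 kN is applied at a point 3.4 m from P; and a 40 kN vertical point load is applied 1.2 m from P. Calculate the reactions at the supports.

P_x = 0, P_y = 95.49 kN, Q_y = 97.28 kN

Resultant of the distributed load: 45.63 × 2.8 = 127.764 kN at 1.7 m from P.
ΣM about P: Q_y·3.6 − (45.63·2.8)·1.7 − 25·3.4 − 40·1.2 = 0 → Q_y = 350.1988/3.6 = 97.2774 ≈ 97.28 kN.
ΣF_y = 0: P_y + 97.2774 − 45.63·2.8 − 25 − 40 = 0 → P_y = 95.49 kN.
ΣF_x = 0: no horizontal applied forces, so P_x = 0.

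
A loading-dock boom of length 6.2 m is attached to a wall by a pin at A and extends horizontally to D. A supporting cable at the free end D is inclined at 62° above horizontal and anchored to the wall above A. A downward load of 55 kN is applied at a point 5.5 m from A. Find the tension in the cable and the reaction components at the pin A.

T = 55.26 kN, A_x = 25.94 kN, A_y = 6.210 kN

ΣM about A: T·sin62°·6.2 − 55·5.5 = 0 → T = 302.5/(6.2·0.882948) = 55.2584 ≈ 55.26 kN.
ΣF_x = 0: A_x − T·cos62° = 0 → A_x = 55.2584 × 0.469472 = 25.94 kN.
ΣF_y = 0: A_y + T·sin62° − 55 = 0 → A_y = 55 − 55.2584 × 0.882948 = 6.210 kN.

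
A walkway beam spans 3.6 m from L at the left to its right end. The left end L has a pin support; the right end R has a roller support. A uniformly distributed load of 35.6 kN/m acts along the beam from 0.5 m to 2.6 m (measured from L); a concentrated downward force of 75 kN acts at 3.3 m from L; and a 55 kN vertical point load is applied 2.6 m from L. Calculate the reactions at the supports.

Resultant of the distributed load: 35.6 × 2.1 = 74.76 kN at 1.55 m from L.
Taking moments about L: R_y·3.6 − (35.6·2.1)·1.55 − 75·3.3 − 55·2.6 = 0 → R_y = 506.378/3.6 = 140.661 ≈ 140.7 kN.
ΣF_y = 0: L_y + 140.661 − 35.6·2.1 − 75 − 55 = 0 → L_y = 64.10 kN.
ΣF_x = 0: no horizontal applied forces, so L_x = 0.

L_x = 0, L_y = 64.10 kN, R_y = 140.7 kN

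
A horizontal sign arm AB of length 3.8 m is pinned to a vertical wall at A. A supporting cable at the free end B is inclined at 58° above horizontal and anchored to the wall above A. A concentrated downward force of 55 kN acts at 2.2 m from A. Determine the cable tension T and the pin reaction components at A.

ΣM about A: T·sin58°·3.8 − 55·2.2 = 0 → T = 121/(3.8·0.848048) = 37.5475 ≈ 37.55 kN.
ΣF_x = 0: A_x − T·cos58° = 0 → A_x = 37.5475 × 0.529919 = 19.90 kN.
ΣF_y = 0: A_y + T·sin58° − 55 = 0 → A_y = 55 − 37.5475 × 0.848048 = 23.16 kN.

T = 37.55 kN, A_x = 19.90 kN, A_y = 23.16 kN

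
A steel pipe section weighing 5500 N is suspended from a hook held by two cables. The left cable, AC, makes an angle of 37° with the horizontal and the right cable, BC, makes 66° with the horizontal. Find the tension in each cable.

T_AC = 2296 N, T_BC = 4508 N

ΣF_x = 0: −T_AC·cos37° + T_BC·cos66° = 0 → T_BC = 1.96352·T_AC.
ΣF_y = 0: T_AC·sin37° + T_BC·sin66° = 5500.
Substitute: T_AC·(0.601815 + 1.96352·0.913545) = 5500 → T_AC = 2295.9 ≈ 2296 N.
Then T_BC = 1.96352 × 2295.9 = 4508 N.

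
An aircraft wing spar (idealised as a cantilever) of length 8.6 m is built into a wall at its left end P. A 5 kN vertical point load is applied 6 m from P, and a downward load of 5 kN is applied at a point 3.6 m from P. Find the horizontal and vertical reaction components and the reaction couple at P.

ΣF_x = 0: P_x = 0.
ΣF_y = 0: P_y − 5 − 5 = 0 → P_y = 10.00 kN.
ΣM about P: M_P − 5·6 − 5·3.6 = 0 → M_P = 48.00 kN·m.

P_x = 0, P_y = 10.00 kN, M_P = 48.00 kN·m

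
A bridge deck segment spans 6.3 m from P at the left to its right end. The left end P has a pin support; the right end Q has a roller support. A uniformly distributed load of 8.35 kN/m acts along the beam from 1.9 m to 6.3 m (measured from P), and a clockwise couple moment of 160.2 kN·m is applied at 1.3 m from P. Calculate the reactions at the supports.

Resultant of the distributed load: 8.35 × 4.4 = 36.74 kN at 4.1 m from P.
ΣM about P: Q_y·6.3 − (8.35·4.4)·4.1 − 160.2 = 0 → Q_y = 310.834/6.3 = 49.3387 ≈ 49.34 kN.
ΣF_y = 0: P_y + 49.3387 − 8.35·4.4 = 0 → P_y = -12.60 kN.
ΣF_x = 0: no horizontal applied forces, so P_x = 0.

P_x = 0, P_y = -12.60 kN, Q_y = 49.34 kN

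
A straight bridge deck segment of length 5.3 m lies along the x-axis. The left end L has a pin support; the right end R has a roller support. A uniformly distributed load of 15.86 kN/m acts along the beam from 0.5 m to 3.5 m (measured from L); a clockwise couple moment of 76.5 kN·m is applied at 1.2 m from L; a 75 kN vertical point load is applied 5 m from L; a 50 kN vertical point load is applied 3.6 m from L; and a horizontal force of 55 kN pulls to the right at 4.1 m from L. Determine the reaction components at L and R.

L_x = -55.00 kN, L_y = 35.47 kN, R_y = 137.1 kN

Resultant of the distributed load: 15.86 × 3 = 47.58 kN at 2 m from L.
Moments about L: R_y·5.3 − (15.86·3)·2 − 76.5 − 75·5 − 50·3.6 = 0 → R_y = 726.66/5.3 = 137.106 ≈ 137.1 kN.
ΣF_y = 0: L_y + 137.106 − 15.86·3 − 75 − 50 = 0 → L_y = 35.47 kN.
ΣF_x = 0: L_x + 55 = 0 → L_x = -55.00 kN.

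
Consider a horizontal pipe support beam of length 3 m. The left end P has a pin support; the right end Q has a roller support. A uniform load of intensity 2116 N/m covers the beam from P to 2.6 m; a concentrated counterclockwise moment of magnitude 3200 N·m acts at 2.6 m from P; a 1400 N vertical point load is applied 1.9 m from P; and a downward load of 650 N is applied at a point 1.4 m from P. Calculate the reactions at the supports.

P_x = 0, P_y = 5044 N, Q_y = 2507 N

Resultant of the distributed load: 2116 × 2.6 = 5501.6 N at 1.3 m from P.
Moments about P: Q_y·3 − (2116·2.6)·1.3 + 3200 − 1400·1.9 − 650·1.4 = 0 → Q_y = 7522.08/3 = 2507.36 ≈ 2507 N.
ΣF_y = 0: P_y + 2507.36 − 2116·2.6 − 1400 − 650 = 0 → P_y = 5044 N.
ΣF_x = 0: no horizontal applied forces, so P_x = 0.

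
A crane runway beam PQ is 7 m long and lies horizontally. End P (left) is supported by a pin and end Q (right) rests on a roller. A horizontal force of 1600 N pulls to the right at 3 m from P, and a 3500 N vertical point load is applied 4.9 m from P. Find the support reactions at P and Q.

P_x = -1600 N, P_y = 1050 N, Q_y = 2450 N

ΣM about P: Q_y·7 − 3500·4.9 = 0 → Q_y = 17150/7 = 2450 N.
ΣF_y = 0: P_y + 2450 − 3500 = 0 → P_y = 1050 N.
ΣF_x = 0: P_x + 1600 = 0 → P_x = -1600 N.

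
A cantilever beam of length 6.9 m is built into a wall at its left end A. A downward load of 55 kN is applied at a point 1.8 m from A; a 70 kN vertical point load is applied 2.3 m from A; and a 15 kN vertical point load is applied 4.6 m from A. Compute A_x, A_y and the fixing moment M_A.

A_x = 0, A_y = 140.0 kN, M_A = 329.0 kN·m

ΣF_x = 0: A_x = 0.
ΣF_y = 0: A_y − 55 − 70 − 15 = 0 → A_y = 140.0 kN.
ΣM about A: M_A − 55·1.8 − 70·2.3 − 15·4.6 = 0 → M_A = 329.0 kN·m.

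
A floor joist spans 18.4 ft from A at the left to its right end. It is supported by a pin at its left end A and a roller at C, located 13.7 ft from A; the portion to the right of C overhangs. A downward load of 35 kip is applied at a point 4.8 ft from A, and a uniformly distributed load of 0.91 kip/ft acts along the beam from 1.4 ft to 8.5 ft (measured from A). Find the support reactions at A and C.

A_x = 0, A_y = 26.86 kip, C_y = 14.60 kip

Resultant of the distributed load: 0.91 × 7.1 = 6.461 kip at 4.95 ft from A.
ΣM about A: C_y·13.7 − 35·4.8 − (0.91·7.1)·4.95 = 0 → C_y = 199.98195/13.7 = 14.5972 ≈ 14.60 kip.
ΣF_y = 0: A_y + 14.5972 − 35 − 0.91·7.1 = 0 → A_y = 26.86 kip.
ΣF_x = 0: no horizontal applied forces, so A_x = 0.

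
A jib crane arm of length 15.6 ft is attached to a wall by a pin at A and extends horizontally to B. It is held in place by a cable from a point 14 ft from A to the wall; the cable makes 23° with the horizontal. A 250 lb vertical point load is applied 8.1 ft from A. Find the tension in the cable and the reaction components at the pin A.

T = 370.2 lb, A_x = 340.8 lb, A_y = 105.4 lb

ΣM about A: T·sin23°·14 − 250·8.1 = 0 → T = 2025/(14·0.390731) = 370.185 ≈ 370.2 lb.
ΣF_x = 0: A_x − T·cos23° = 0 → A_x = 370.185 × 0.920505 = 340.8 lb.
ΣF_y = 0: A_y + T·sin23° − 250 = 0 → A_y = 250 − 370.185 × 0.390731 = 105.4 lb.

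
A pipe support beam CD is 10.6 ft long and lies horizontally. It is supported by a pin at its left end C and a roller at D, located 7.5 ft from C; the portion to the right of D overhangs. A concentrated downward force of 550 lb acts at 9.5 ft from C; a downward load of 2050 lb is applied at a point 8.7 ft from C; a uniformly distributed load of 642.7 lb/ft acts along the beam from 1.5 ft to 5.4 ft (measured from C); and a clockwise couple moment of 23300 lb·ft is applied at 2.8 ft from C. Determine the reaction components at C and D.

C_x = 0, C_y = -2228 lb, D_y = 7334 lb

Resultant of the distributed load: 642.7 × 3.9 = 2506.53 lb at 3.45 ft from C.
Taking moments about C: D_y·7.5 − 550·9.5 − 2050·8.7 − (642.7·3.9)·3.45 − 23300 = 0 → D_y = 55007.5285/7.5 = 7334.34 ≈ 7334 lb.
ΣF_y = 0: C_y + 7334.34 − 550 − 2050 − 642.7·3.9 = 0 → C_y = -2228 lb.
ΣF_x = 0: no horizontal applied forces, so C_x = 0.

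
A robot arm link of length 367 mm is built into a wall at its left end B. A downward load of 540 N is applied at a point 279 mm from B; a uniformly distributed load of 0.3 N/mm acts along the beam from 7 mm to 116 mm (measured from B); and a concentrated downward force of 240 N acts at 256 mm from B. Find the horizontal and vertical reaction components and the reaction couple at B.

B_x = 0, B_y = 812.7 N, M_B = 214100 N·mm

Resultant of the distributed load: 0.3 × 109 = 32.7 N at 61.5 mm from B.
ΣF_x = 0: B_x = 0.
ΣF_y = 0: B_y − 540 − 0.3·109 − 240 = 0 → B_y = 812.7 N.
ΣM about B: M_B − 540·279 − (0.3·109)·61.5 − 240·256 = 0 → M_B = 214100 N·mm.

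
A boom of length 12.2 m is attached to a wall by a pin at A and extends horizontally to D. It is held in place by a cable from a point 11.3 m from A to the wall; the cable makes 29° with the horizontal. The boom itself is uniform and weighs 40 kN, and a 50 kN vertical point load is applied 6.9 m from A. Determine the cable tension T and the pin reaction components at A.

T = 107.5 kN, A_x = 94.03 kN, A_y = 37.88 kN

ΣM about A: T·sin29°·11.3 − 40·6.1 − 50·6.9 = 0 → T = 589/(11.3·0.48481) = 107.514 ≈ 107.5 kN.
ΣF_x = 0: A_x − T·cos29° = 0 → A_x = 107.514 × 0.87462 = 94.03 kN.
ΣF_y = 0: A_y + T·sin29° − 40 − 50 = 0 → A_y = 90 − 107.514 × 0.48481 = 37.88 kN.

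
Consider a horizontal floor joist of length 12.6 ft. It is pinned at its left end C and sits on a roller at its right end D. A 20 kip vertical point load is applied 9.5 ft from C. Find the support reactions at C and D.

Taking moments about C: D_y·12.6 − 20·9.5 = 0 → D_y = 190/12.6 = 15.0794 ≈ 15.08 kip.
ΣF_y = 0: C_y + 15.0794 − 20 = 0 → C_y = 4.921 kip.
ΣF_x = 0: no horizontal applied forces, so C_x = 0.

C_x = 0, C_y = 4.921 kip, D_y = 15.08 kip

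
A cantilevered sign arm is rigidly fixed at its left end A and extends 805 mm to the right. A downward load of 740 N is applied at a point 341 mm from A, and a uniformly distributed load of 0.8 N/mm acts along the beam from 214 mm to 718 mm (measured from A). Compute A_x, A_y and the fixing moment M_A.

Resultant of the distributed load: 0.8 × 504 = 403.2 N at 466 mm from A.
ΣF_x = 0: A_x = 0.
ΣF_y = 0: A_y − 740 − 0.8·504 = 0 → A_y = 1143 N.
ΣM about A: M_A − 740·341 − (0.8·504)·466 = 0 → M_A = 440200 N·mm.

A_x = 0, A_y = 1143 N, M_A = 440200 N·mm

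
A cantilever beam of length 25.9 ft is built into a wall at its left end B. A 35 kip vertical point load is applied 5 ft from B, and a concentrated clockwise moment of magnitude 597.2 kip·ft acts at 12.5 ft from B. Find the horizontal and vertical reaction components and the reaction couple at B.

ΣF_x = 0: B_x = 0.
ΣF_y = 0: B_y − 35 = 0 → B_y = 35.00 kip.
ΣM about B: M_B − 35·5 − 597.2 = 0 → M_B = 772.2 kip·ft.

B_x = 0, B_y = 35.00 kip, M_B = 772.2 kip·ft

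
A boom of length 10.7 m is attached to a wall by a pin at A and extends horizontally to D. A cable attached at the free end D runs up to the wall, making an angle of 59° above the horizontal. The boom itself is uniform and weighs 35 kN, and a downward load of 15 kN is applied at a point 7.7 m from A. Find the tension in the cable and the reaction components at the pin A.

ΣM about A: T·sin59°·10.7 − 35·5.35 − 15·7.7 = 0 → T = 302.75/(10.7·0.857167) = 33.0092 ≈ 33.01 kN.
ΣF_x = 0: A_x − T·cos59° = 0 → A_x = 33.0092 × 0.515038 = 17.00 kN.
ΣF_y = 0: A_y + T·sin59° − 35 − 15 = 0 → A_y = 50 − 33.0092 × 0.857167 = 21.71 kN.

T = 33.01 kN, A_x = 17.00 kN, A_y = 21.71 kN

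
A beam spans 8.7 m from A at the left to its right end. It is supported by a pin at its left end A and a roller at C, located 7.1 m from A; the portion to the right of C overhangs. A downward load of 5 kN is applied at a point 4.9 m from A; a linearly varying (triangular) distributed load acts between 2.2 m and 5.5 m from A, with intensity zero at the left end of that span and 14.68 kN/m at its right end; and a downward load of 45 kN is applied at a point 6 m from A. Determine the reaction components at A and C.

A_x = 0, A_y = 17.73 kN, C_y = 56.49 kN

Resultant of the triangular load: ½ × 14.68 × 3.3 = 24.222 kN, acting at 4.4 m from A (one-third of the span from the peak).
ΣM about A: C_y·7.1 − 5·4.9 − (½·14.68·3.3)·4.4 − 45·6 = 0 → C_y = 401.0768/7.1 = 56.4897 ≈ 56.49 kN.
ΣF_y = 0: A_y + 56.4897 − 5 − ½·14.68·3.3 − 45 = 0 → A_y = 17.73 kN.
ΣF_x = 0: no horizontal applied forces, so A_x = 0.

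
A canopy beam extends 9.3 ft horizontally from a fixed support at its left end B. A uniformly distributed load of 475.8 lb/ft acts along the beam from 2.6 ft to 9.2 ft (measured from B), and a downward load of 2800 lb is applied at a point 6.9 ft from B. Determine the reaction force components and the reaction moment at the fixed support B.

Resultant of the distributed load: 475.8 × 6.6 = 3140.28 lb at 5.9 ft from B.
ΣF_x = 0: B_x = 0.
ΣF_y = 0: B_y − 475.8·6.6 − 2800 = 0 → B_y = 5940 lb.
ΣM about B: M_B − (475.8·6.6)·5.9 − 2800·6.9 = 0 → M_B = 37850 lb·ft.

B_x = 0, B_y = 5940 lb, M_B = 37850 lb·ft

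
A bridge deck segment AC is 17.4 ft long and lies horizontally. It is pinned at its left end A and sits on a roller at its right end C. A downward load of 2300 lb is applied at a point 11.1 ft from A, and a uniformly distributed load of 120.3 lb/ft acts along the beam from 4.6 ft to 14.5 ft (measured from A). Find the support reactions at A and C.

A_x = 0, A_y = 1370 lb, C_y = 2121 lb

Resultant of the distributed load: 120.3 × 9.9 = 1190.97 lb at 9.55 ft from A.
Taking moments about A: C_y·17.4 − 2300·11.1 − (120.3·9.9)·9.55 = 0 → C_y = 36903.7635/17.4 = 2120.91 ≈ 2121 lb.
ΣF_y = 0: A_y + 2120.91 − 2300 − 120.3·9.9 = 0 → A_y = 1370 lb.
ΣF_x = 0: no horizontal applied forces, so A_x = 0.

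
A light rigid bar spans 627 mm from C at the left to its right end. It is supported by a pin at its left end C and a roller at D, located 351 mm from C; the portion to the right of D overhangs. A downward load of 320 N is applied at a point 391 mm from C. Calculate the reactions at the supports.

Taking moments about C: D_y·351 − 320·391 = 0 → D_y = 125120/351 = 356.467 ≈ 356.5 N.
ΣF_y = 0: C_y + 356.467 − 320 = 0 → C_y = -36.47 N.
ΣF_x = 0: no horizontal applied forces, so C_x = 0.

C_x = 0, C_y = -36.47 N, D_y = 356.5 N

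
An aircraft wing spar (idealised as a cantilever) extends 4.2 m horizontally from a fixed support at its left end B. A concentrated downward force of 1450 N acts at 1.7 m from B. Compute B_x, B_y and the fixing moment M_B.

B_x = 0, B_y = 1450 N, M_B = 2465 N·m

ΣF_x = 0: B_x = 0.
ΣF_y = 0: B_y − 1450 = 0 → B_y = 1450 N.
ΣM about B: M_B − 1450·1.7 = 0 → M_B = 2465 N·m.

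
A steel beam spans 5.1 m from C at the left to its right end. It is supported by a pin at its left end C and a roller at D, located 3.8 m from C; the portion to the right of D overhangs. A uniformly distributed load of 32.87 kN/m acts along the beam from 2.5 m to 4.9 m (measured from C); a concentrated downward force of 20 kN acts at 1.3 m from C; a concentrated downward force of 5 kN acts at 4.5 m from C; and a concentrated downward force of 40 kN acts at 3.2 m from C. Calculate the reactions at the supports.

Resultant of the distributed load: 32.87 × 2.4 = 78.888 kN at 3.7 m from C.
ΣM about C: D_y·3.8 − (32.87·2.4)·3.7 − 20·1.3 − 5·4.5 − 40·3.2 = 0 → D_y = 468.3856/3.8 = 123.259 ≈ 123.3 kN.
ΣF_y = 0: C_y + 123.259 − 32.87·2.4 − 20 − 5 − 40 = 0 → C_y = 20.63 kN.
ΣF_x = 0: no horizontal applied forces, so C_x = 0.

C_x = 0, C_y = 20.63 kN, D_y = 123.3 kN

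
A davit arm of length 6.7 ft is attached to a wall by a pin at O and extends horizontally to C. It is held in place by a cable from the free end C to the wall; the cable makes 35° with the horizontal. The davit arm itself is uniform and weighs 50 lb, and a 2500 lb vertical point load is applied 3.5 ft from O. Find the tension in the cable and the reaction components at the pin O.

T = 2320 lb, O_x = 1901 lb, O_y = 1219 lb

ΣM about O: T·sin35°·6.7 − 50·3.35 − 2500·3.5 = 0 → T = 8917.5/(6.7·0.573576) = 2320.48 ≈ 2320 lb.
ΣF_x = 0: O_x − T·cos35° = 0 → O_x = 2320.48 × 0.819152 = 1901 lb.
ΣF_y = 0: O_y + T·sin35° − 50 − 2500 = 0 → O_y = 2550 − 2320.48 × 0.573576 = 1219 lb.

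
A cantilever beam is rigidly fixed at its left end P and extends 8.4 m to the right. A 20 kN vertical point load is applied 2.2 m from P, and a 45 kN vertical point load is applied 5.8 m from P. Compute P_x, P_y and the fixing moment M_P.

P_x = 0, P_y = 65.00 kN, M_P = 305.0 kN·m

ΣF_x = 0: P_x = 0.
ΣF_y = 0: P_y − 20 − 45 = 0 → P_y = 65.00 kN.
ΣM about P: M_P − 20·2.2 − 45·5.8 = 0 → M_P = 305.0 kN·m.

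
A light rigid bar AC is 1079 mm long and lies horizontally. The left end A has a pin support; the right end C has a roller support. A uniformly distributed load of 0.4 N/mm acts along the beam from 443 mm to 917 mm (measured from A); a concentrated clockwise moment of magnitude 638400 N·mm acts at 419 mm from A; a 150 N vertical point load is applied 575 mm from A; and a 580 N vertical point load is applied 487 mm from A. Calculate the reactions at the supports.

Resultant of the distributed load: 0.4 × 474 = 189.6 N at 680 mm from A.
Taking moments about A: C_y·1079 − (0.4·474)·680 − 638400 − 150·575 − 580·487 = 0 → C_y = 1136038/1079 = 1052.86 ≈ 1053 N.
ΣF_y = 0: A_y + 1052.86 − 0.4·474 − 150 − 580 = 0 → A_y = -133.3 N.
ΣF_x = 0: no horizontal applied forces, so A_x = 0.

A_x = 0, A_y = -133.3 N, C_y = 1053 N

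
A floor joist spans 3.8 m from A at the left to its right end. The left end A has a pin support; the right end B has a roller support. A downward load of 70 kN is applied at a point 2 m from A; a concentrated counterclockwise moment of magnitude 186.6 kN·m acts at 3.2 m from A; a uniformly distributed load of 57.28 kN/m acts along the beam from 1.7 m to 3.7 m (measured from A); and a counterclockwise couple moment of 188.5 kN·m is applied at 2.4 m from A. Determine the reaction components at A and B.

A_x = 0, A_y = 165.0 kN, B_y = 19.53 kN

Resultant of the distributed load: 57.28 × 2 = 114.56 kN at 2.7 m from A.
Taking moments about A: B_y·3.8 − 70·2 + 186.6 − (57.28·2)·2.7 + 188.5 = 0 → B_y = 74.212/3.8 = 19.5295 ≈ 19.53 kN.
ΣF_y = 0: A_y + 19.5295 − 70 − 57.28·2 = 0 → A_y = 165.0 kN.
ΣF_x = 0: no horizontal applied forces, so A_x = 0.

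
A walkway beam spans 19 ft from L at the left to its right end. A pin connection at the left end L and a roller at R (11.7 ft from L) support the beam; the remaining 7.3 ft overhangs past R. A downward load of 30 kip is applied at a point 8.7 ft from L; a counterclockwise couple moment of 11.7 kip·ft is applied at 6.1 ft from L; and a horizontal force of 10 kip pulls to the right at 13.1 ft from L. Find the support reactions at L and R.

L_x = -10.00 kip, L_y = 8.692 kip, R_y = 21.31 kip

Taking moments about L: R_y·11.7 − 30·8.7 + 11.7 = 0 → R_y = 249.3/11.7 = 21.3077 ≈ 21.31 kip.
ΣF_y = 0: L_y + 21.3077 − 30 = 0 → L_y = 8.692 kip.
ΣF_x = 0: L_x + 10 = 0 → L_x = -10.00 kip.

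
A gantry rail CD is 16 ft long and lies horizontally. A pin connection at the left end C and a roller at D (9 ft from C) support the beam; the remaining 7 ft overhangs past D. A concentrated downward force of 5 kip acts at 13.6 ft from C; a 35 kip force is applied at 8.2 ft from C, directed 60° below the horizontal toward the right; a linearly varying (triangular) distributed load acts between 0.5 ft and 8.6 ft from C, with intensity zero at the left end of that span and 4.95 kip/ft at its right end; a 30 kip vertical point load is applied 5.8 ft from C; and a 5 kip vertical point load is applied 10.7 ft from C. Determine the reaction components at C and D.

Resultant of the triangular load: ½ × 4.95 × 8.1 = 20.0475 kip, acting at 5.9 ft from C (one-third of the span from the peak).
Moments about C: D_y·9 − 5·13.6 − 35·sin60°·8.2 − (½·4.95·8.1)·5.9 − 30·5.8 − 5·10.7 = 0 → D_y = 662.33/9 = 73.5922 ≈ 73.59 kip.
ΣF_y = 0: C_y + 73.5922 − 5 − 35·sin60° − ½·4.95·8.1 − 30 − 5 = 0 → C_y = 16.77 kip.
ΣF_x = 0: C_x + 35·cos60° = 0 → C_x = -17.50 kip.

C_x = -17.50 kip, C_y = 16.77 kip, D_y = 73.59 kip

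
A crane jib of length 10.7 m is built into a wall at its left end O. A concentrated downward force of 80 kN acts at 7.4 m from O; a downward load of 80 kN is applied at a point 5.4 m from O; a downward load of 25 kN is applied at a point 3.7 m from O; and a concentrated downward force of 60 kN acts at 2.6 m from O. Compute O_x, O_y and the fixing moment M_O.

O_x = 0, O_y = 245.0 kN, M_O = 1272 kN·m

ΣF_x = 0: O_x = 0.
ΣF_y = 0: O_y − 80 − 80 − 25 − 60 = 0 → O_y = 245.0 kN.
ΣM about O: M_O − 80·7.4 − 80·5.4 − 25·3.7 − 60·2.6 = 0 → M_O = 1272 kN·m.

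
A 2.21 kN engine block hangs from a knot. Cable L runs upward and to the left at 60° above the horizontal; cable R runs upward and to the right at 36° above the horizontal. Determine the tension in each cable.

ΣF_x = 0: −T_L·cos60° + T_R·cos36° = 0 → T_R = 0.618034·T_L.
ΣF_y = 0: T_L·sin60° + T_R·sin36° = 2.21.
Substitute: T_L·(0.866025 + 0.618034·0.587785) = 2.21 → T_L = 1.79778 ≈ 1.798 kN.
Then T_R = 0.618034 × 1.79778 = 1.111 kN.

T_L = 1.798 kN, T_R = 1.111 kN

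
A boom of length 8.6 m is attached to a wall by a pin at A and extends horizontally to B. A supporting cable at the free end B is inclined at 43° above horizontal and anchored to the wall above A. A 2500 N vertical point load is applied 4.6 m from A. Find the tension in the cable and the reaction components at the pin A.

ΣM about A: T·sin43°·8.6 − 2500·4.6 = 0 → T = 11500/(8.6·0.681998) = 1960.72 ≈ 1961 N.
ΣF_x = 0: A_x − T·cos43° = 0 → A_x = 1960.72 × 0.731354 = 1434 N.
ΣF_y = 0: A_y + T·sin43° − 2500 = 0 → A_y = 2500 − 1960.72 × 0.681998 = 1163 N.

T = 1961 N, A_x = 1434 N, A_y = 1163 N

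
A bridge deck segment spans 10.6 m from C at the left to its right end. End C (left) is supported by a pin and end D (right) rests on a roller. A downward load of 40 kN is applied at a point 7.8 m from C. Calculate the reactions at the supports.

C_x = 0, C_y = 10.57 kN, D_y = 29.43 kN

Taking moments about C: D_y·10.6 − 40·7.8 = 0 → D_y = 312/10.6 = 29.434 ≈ 29.43 kN.
ΣF_y = 0: C_y + 29.434 − 40 = 0 → C_y = 10.57 kN.
ΣF_x = 0: no horizontal applied forces, so C_x = 0.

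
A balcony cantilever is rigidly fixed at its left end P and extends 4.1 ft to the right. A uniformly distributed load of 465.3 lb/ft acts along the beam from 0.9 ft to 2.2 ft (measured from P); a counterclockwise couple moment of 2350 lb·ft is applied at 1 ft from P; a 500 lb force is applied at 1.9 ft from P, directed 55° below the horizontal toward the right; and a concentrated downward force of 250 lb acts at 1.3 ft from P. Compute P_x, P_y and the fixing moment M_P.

P_x = -286.8 lb, P_y = 1264 lb, M_P = -309.2 lb·ft

Resultant of the distributed load: 465.3 × 1.3 = 604.89 lb at 1.55 ft from P.
ΣF_x = 0: P_x + 500·cos55° = 0 → P_x = -286.8 lb.
ΣF_y = 0: P_y − 465.3·1.3 − 500·sin55° − 250 = 0 → P_y = 1264 lb.
ΣM about P: M_P − (465.3·1.3)·1.55 + 2350 − 500·sin55°·1.9 − 250·1.3 = 0 → M_P = -309.2 lb·ft.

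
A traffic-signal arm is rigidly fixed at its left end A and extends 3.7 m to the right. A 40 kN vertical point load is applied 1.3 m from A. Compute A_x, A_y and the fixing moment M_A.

ΣF_x = 0: A_x = 0.
ΣF_y = 0: A_y − 40 = 0 → A_y = 40.00 kN.
ΣM about A: M_A − 40·1.3 = 0 → M_A = 52.00 kN·m.

A_x = 0, A_y = 40.00 kN, M_A = 52.00 kN·m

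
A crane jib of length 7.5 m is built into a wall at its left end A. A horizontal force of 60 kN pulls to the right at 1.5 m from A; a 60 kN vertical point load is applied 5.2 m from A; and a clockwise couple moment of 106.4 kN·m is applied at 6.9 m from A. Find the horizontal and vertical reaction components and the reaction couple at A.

A_x = -60.00 kN, A_y = 60.00 kN, M_A = 418.4 kN·m

ΣF_x = 0: A_x + 60 = 0 → A_x = -60.00 kN.
ΣF_y = 0: A_y − 60 = 0 → A_y = 60.00 kN.
ΣM about A: M_A − 60·5.2 − 106.4 = 0 → M_A = 418.4 kN·m.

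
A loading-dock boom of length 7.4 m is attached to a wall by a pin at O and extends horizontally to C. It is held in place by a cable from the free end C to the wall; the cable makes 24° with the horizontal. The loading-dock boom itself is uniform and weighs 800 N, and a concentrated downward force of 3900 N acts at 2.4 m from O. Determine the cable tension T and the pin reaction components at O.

ΣM about O: T·sin24°·7.4 − 800·3.7 − 3900·2.4 = 0 → T = 12320/(7.4·0.406737) = 4093.22 ≈ 4093 N.
ΣF_x = 0: O_x − T·cos24° = 0 → O_x = 4093.22 × 0.913545 = 3739 N.
ΣF_y = 0: O_y + T·sin24° − 800 − 3900 = 0 → O_y = 4700 − 4093.22 × 0.406737 = 3035 N.

T = 4093 N, O_x = 3739 N, O_y = 3035 N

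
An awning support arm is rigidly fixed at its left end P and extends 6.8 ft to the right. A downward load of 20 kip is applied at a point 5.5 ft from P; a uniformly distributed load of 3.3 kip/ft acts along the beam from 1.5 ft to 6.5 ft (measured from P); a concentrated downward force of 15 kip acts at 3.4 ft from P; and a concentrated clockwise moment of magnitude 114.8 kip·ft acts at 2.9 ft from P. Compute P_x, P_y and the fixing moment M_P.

Resultant of the distributed load: 3.3 × 5 = 16.5 kip at 4 ft from P.
ΣF_x = 0: P_x = 0.
ΣF_y = 0: P_y − 20 − 3.3·5 − 15 = 0 → P_y = 51.50 kip.
ΣM about P: M_P − 20·5.5 − (3.3·5)·4 − 15·3.4 − 114.8 = 0 → M_P = 341.8 kip·ft.

P_x = 0, P_y = 51.50 kip, M_P = 341.8 kip·ft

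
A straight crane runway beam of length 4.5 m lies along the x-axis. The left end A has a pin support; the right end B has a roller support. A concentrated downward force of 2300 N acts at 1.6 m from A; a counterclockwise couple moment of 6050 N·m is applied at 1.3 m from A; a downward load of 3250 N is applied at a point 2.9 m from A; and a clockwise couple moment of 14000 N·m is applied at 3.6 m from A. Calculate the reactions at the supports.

A_x = 0, A_y = 871.1 N, B_y = 4679 N

Taking moments about A: B_y·4.5 − 2300·1.6 + 6050 − 3250·2.9 − 14000 = 0 → B_y = 21055/4.5 = 4678.89 ≈ 4679 N.
ΣF_y = 0: A_y + 4678.89 − 2300 − 3250 = 0 → A_y = 871.1 N.
ΣF_x = 0: no horizontal applied forces, so A_x = 0.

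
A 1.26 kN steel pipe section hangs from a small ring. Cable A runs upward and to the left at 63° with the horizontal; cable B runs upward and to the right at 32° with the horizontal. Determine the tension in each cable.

ΣF_x = 0: −T_A·cos63° + T_B·cos32° = 0 → T_B = 0.535336·T_A.
ΣF_y = 0: T_A·sin63° + T_B·sin32° = 1.26.
Substitute: T_A·(0.891007 + 0.535336·0.529919) = 1.26 → T_A = 1.07262 ≈ 1.073 kN.
Then T_B = 0.535336 × 1.07262 = 0.5742 kN.

T_A = 1.073 kN, T_B = 0.5742 kN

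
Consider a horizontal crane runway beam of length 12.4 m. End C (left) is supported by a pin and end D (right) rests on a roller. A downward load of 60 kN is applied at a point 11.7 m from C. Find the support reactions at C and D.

ΣM about C: D_y·12.4 − 60·11.7 = 0 → D_y = 702/12.4 = 56.6129 ≈ 56.61 kN.
ΣF_y = 0: C_y + 56.6129 − 60 = 0 → C_y = 3.387 kN.
ΣF_x = 0: no horizontal applied forces, so C_x = 0.

C_x = 0, C_y = 3.387 kN, D_y = 56.61 kN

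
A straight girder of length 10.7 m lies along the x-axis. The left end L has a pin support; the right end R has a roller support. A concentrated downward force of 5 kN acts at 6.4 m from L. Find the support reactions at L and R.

ΣM about L: R_y·10.7 − 5·6.4 = 0 → R_y = 32/10.7 = 2.99065 ≈ 2.991 kN.
ΣF_y = 0: L_y + 2.99065 − 5 = 0 → L_y = 2.009 kN.
ΣF_x = 0: no horizontal applied forces, so L_x = 0.

L_x = 0, L_y = 2.009 kN, R_y = 2.991 kN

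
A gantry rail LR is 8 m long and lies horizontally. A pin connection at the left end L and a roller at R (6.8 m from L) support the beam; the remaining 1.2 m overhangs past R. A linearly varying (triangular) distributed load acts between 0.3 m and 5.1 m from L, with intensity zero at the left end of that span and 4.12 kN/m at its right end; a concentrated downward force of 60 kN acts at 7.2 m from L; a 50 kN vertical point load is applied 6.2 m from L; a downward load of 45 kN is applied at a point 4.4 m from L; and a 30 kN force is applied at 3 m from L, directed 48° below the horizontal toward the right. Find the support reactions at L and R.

L_x = -20.07 kN, L_y = 34.02 kN, R_y = 153.2 kN

Resultant of the triangular load: ½ × 4.12 × 4.8 = 9.888 kN, acting at 3.5 m from L (one-third of the span from the peak).
Moments about L: R_y·6.8 − (½·4.12·4.8)·3.5 − 60·7.2 − 50·6.2 − 45·4.4 − 30·sin48°·3 = 0 → R_y = 1041.49/6.8 = 153.16 ≈ 153.2 kN.
ΣF_y = 0: L_y + 153.16 − ½·4.12·4.8 − 60 − 50 − 45 − 30·sin48° = 0 → L_y = 34.02 kN.
ΣF_x = 0: L_x + 30·cos48° = 0 → L_x = -20.07 kN.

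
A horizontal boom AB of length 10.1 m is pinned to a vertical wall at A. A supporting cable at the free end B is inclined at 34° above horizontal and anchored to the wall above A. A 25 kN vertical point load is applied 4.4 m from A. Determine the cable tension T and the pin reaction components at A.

ΣM about A: T·sin34°·10.1 − 25·4.4 = 0 → T = 110/(10.1·0.559193) = 19.4764 ≈ 19.48 kN.
ΣF_x = 0: A_x − T·cos34° = 0 → A_x = 19.4764 × 0.829038 = 16.15 kN.
ΣF_y = 0: A_y + T·sin34° − 25 = 0 → A_y = 25 − 19.4764 × 0.559193 = 14.11 kN.

T = 19.48 kN, A_x = 16.15 kN, A_y = 14.11 kN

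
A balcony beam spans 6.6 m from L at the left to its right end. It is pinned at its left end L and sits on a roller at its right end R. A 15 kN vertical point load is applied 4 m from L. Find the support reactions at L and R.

L_x = 0, L_y = 5.909 kN, R_y = 9.091 kN

ΣM about L: R_y·6.6 − 15·4 = 0 → R_y = 60/6.6 = 9.09091 ≈ 9.091 kN.
ΣF_y = 0: L_y + 9.09091 − 15 = 0 → L_y = 5.909 kN.
ΣF_x = 0: no horizontal applied forces, so L_x = 0.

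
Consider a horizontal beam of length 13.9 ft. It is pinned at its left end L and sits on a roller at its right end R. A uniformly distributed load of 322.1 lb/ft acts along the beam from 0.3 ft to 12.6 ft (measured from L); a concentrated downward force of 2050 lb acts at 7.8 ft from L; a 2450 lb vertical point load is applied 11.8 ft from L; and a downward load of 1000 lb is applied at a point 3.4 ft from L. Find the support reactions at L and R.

Resultant of the distributed load: 322.1 × 12.3 = 3961.83 lb at 6.45 ft from L.
Taking moments about L: R_y·13.9 − (322.1·12.3)·6.45 − 2050·7.8 − 2450·11.8 − 1000·3.4 = 0 → R_y = 73853.8035/13.9 = 5313.22 ≈ 5313 lb.
ΣF_y = 0: L_y + 5313.22 − 322.1·12.3 − 2050 − 2450 − 1000 = 0 → L_y = 4149 lb.
ΣF_x = 0: no horizontal applied forces, so L_x = 0.

L_x = 0, L_y = 4149 lb, R_y = 5313 lb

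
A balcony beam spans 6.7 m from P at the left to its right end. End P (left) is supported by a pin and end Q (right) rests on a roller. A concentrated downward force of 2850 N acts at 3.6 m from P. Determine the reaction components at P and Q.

Taking moments about P: Q_y·6.7 − 2850·3.6 = 0 → Q_y = 10260/6.7 = 1531.34 ≈ 1531 N.
ΣF_y = 0: P_y + 1531.34 − 2850 = 0 → P_y = 1319 N.
ΣF_x = 0: no horizontal applied forces, so P_x = 0.

P_x = 0, P_y = 1319 N, Q_y = 1531 N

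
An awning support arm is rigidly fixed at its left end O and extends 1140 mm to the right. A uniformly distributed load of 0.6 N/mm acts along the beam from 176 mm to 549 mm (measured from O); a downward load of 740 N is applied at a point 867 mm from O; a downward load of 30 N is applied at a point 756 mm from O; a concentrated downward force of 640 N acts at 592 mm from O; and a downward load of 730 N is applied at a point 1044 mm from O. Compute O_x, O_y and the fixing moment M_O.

Resultant of the distributed load: 0.6 × 373 = 223.8 N at 362.5 mm from O.
ΣF_x = 0: O_x = 0.
ΣF_y = 0: O_y − 0.6·373 − 740 − 30 − 640 − 730 = 0 → O_y = 2364 N.
ΣM about O: M_O − (0.6·373)·362.5 − 740·867 − 30·756 − 640·592 − 730·1044 = 0 → M_O = 1886000 N·mm.

O_x = 0, O_y = 2364 N, M_O = 1886000 N·mm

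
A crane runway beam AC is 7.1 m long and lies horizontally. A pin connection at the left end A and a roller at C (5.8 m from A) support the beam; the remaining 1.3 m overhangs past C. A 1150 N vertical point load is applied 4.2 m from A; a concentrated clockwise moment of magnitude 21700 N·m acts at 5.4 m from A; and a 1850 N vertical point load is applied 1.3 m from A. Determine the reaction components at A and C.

A_x = 0, A_y = -1989 N, C_y = 4989 N

ΣM about A: C_y·5.8 − 1150·4.2 − 21700 − 1850·1.3 = 0 → C_y = 28935/5.8 = 4988.79 ≈ 4989 N.
ΣF_y = 0: A_y + 4988.79 − 1150 − 1850 = 0 → A_y = -1989 N.
ΣF_x = 0: no horizontal applied forces, so A_x = 0.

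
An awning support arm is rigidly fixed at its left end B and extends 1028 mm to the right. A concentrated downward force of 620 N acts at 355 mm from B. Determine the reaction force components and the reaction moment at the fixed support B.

ΣF_x = 0: B_x = 0.
ΣF_y = 0: B_y − 620 = 0 → B_y = 620.0 N.
ΣM about B: M_B − 620·355 = 0 → M_B = 220100 N·mm.

B_x = 0, B_y = 620.0 N, M_B = 220100 N·mm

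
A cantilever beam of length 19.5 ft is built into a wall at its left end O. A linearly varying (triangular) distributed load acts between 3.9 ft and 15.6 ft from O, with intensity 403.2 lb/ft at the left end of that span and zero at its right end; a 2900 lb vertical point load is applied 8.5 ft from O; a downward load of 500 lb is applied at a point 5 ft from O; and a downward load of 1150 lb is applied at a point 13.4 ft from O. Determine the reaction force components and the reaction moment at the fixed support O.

O_x = 0, O_y = 6909 lb, M_O = 60960 lb·ft

Resultant of the triangular load: ½ × 403.2 × 11.7 = 2358.72 lb, acting at 7.8 ft from O (one-third of the span from the peak).
ΣF_x = 0: O_x = 0.
ΣF_y = 0: O_y − ½·403.2·11.7 − 2900 − 500 − 1150 = 0 → O_y = 6909 lb.
ΣM about O: M_O − (½·403.2·11.7)·7.8 − 2900·8.5 − 500·5 − 1150·13.4 = 0 → M_O = 60960 lb·ft.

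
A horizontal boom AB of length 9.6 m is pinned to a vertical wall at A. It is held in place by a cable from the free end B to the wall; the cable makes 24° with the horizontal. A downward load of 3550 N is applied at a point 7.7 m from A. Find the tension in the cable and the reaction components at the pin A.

ΣM about A: T·sin24°·9.6 − 3550·7.7 = 0 → T = 27335/(9.6·0.406737) = 7000.58 ≈ 7001 N.
ΣF_x = 0: A_x − T·cos24° = 0 → A_x = 7000.58 × 0.913545 = 6395 N.
ΣF_y = 0: A_y + T·sin24° − 3550 = 0 → A_y = 3550 − 7000.58 × 0.406737 = 702.6 N.

T = 7001 N, A_x = 6395 N, A_y = 702.6 N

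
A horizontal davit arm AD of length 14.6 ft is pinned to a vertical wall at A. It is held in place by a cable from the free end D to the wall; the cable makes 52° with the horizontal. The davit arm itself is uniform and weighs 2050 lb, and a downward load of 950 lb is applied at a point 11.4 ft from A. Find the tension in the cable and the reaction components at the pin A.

T = 2242 lb, A_x = 1380 lb, A_y = 1233 lb

ΣM about A: T·sin52°·14.6 − 2050·7.3 − 950·11.4 = 0 → T = 25795/(14.6·0.788011) = 2242.08 ≈ 2242 lb.
ΣF_x = 0: A_x − T·cos52° = 0 → A_x = 2242.08 × 0.615661 = 1380 lb.
ΣF_y = 0: A_y + T·sin52° − 2050 − 950 = 0 → A_y = 3000 − 2242.08 × 0.788011 = 1233 lb.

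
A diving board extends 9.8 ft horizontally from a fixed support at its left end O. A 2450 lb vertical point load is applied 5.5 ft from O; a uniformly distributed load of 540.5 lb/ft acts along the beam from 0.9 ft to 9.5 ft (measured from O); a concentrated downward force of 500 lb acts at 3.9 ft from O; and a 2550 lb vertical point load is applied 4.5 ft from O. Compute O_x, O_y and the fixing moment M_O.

Resultant of the distributed load: 540.5 × 8.6 = 4648.3 lb at 5.2 ft from O.
ΣF_x = 0: O_x = 0.
ΣF_y = 0: O_y − 2450 − 540.5·8.6 − 500 − 2550 = 0 → O_y = 10150 lb.
ΣM about O: M_O − 2450·5.5 − (540.5·8.6)·5.2 − 500·3.9 − 2550·4.5 = 0 → M_O = 51070 lb·ft.

O_x = 0, O_y = 10150 lb, M_O = 51070 lb·ft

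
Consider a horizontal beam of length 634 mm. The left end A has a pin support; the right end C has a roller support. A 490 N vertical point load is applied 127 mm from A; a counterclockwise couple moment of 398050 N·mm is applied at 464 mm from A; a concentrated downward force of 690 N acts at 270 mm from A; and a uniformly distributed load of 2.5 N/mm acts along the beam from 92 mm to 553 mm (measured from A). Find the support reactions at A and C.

A_x = 0, A_y = 1982 N, C_y = 350.4 N

Resultant of the distributed load: 2.5 × 461 = 1152.5 N at 322.5 mm from A.
Taking moments about A: C_y·634 − 490·127 + 398050 − 690·270 − (2.5·461)·322.5 = 0 → C_y = 222161.25/634 = 350.412 ≈ 350.4 N.
ΣF_y = 0: A_y + 350.412 − 490 − 690 − 2.5·461 = 0 → A_y = 1982 N.
ΣF_x = 0: no horizontal applied forces, so A_x = 0.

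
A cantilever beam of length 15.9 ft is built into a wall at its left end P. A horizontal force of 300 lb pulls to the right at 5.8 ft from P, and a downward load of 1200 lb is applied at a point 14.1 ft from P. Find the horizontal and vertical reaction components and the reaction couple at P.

ΣF_x = 0: P_x + 300 = 0 → P_x = -300.0 lb.
ΣF_y = 0: P_y − 1200 = 0 → P_y = 1200 lb.
ΣM about P: M_P − 1200·14.1 = 0 → M_P = 16920 lb·ft.

P_x = -300.0 lb, P_y = 1200 lb, M_P = 16920 lb·ft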